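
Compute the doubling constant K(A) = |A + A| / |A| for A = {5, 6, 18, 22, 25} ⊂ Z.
K = |A + A| / |A| = 15/5 = 3

Enumerate A + A = {a + b : a, b ∈ A}. With |A| = 5, there are |A|^2 = 25 ordered sum pairs; collecting distinct values, A + A = {10, 11, 12, 23, 24, 27, 28, 30, 31, 36, 40, 43, 44, 47, 50}, so |A + A| = 15. Thus K = 15/5 = 3. For comparison, the minimum possible |A + A| over all 5-element sets is 2·5 − 1 = 9 (so min K = 9/5), attained only by arithmetic progressions.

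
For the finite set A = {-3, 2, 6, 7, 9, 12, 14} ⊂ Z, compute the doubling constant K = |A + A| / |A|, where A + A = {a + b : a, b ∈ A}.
K = |A + A| / |A| = 21/7 = 3

Enumerate A + A = {a + b : a, b ∈ A}. With |A| = 7, there are |A|^2 = 49 ordered sum pairs; collecting distinct values, A + A = {-6, -1, 3, 4, 6, 8, 9, 11, 12, 13, 14, 15, 16, 18, 19, 20, 21, 23, 24, 26, 28}, so |A + A| = 21. Thus K = 21/7 = 3. For comparison, the minimum possible |A + A| over all 7-element sets is 2·7 − 1 = 13 (so min K = 13/7), attained only by arithmetic progressions.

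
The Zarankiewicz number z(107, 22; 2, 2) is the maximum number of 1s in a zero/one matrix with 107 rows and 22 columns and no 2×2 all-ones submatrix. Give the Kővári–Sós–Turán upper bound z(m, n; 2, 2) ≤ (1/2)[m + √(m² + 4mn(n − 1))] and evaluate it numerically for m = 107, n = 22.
z(107, 22; 2, 2) ≤ (1/2)[107 + √(107² + 4·107·22·21)] = (1/2)[107 + √209185] = 282.1837

Kővári–Sós–Turán: let r_1, ..., r_107 be the row sums and z = Σ r_i the total number of 1s. Each pair of columns can share at most one row with both entries 1 (else a 2×2 all-ones block appears), so Σ_i C(r_i, 2) ≤ C(22, 2) = 231. By convexity Σ_i C(r_i, 2) ≥ 107·C(z/107, 2) = z(z − 107)/(2·107), giving z² − 107z − 107·22·21 ≤ 0 and hence z ≤ (1/2)[107 + √(11449 + 4·49434)] = (1/2)[107 + √209185] ≈ (1/2)(107 + 457.3675) = 282.1837.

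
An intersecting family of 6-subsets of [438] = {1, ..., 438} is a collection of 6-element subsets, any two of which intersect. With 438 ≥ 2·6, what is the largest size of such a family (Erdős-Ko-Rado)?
max |F| = C(437, 5) = 129793685077

The Erdős-Ko-Rado theorem states: for n ≥ 2k, an intersecting family of k-subsets of an n-element set has size at most C(n − 1, k − 1), with equality for 'star' families {A ⊆ [n] : |A| = k, i ∈ A} (fix an element i). For n = 438, k = 6: C(437, 5) = 129793685077.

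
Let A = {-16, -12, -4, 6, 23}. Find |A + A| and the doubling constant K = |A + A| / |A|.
K = |A + A| / |A| = 15/5 = 3

Enumerate A + A = {a + b : a, b ∈ A}. With |A| = 5, there are |A|^2 = 25 ordered sum pairs; collecting distinct values, A + A = {-32, -28, -24, -20, -16, -10, -8, -6, 2, 7, 11, 12, 19, 29, 46}, so |A + A| = 15. Thus K = 15/5 = 3. For comparison, the minimum possible |A + A| over all 5-element sets is 2·5 − 1 = 9 (so min K = 9/5), attained only by arithmetic progressions.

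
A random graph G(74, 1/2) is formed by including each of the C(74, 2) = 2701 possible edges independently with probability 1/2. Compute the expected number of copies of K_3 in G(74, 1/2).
E[# K_3] = C(74, 3) · (1/2)^C(3, 2) = 64824 / 2^3 = 8103

For each 3-subset S of vertices (there are C(74, 3) = 64824 such S), let X_S = 1 if S induces a K_3 (all C(3, 2) = 3 edges present). Then P(X_S = 1) = (1/2)^3 = 1/8. By linearity of expectation, E[# K_3] = C(74, 3) · (1/2)^3 = 64824 / 8 = 8103.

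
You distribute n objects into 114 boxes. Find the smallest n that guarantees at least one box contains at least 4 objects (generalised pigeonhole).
n = (4 − 1)·114 + 1 = 343

By the generalised pigeonhole principle, to guarantee some box contains ≥ r objects we need more than (r − 1) · k objects total. Threshold: n = (r − 1) · k + 1. With r = 4 and k = 114: n = 3 · 114 + 1 = 342 + 1 = 343. For n = 342 = 3 · 114, we can put exactly 3 objects in every box, avoiding 4 in any single one — so 343 is tight.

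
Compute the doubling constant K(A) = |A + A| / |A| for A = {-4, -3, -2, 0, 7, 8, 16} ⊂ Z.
K = |A + A| / |A| = 22/7

Enumerate A + A = {a + b : a, b ∈ A}. With |A| = 7, there are |A|^2 = 49 ordered sum pairs; collecting distinct values, A + A = {-8, -7, -6, -5, -4, -3, -2, 0, 3, 4, 5, 6, 7, 8, 12, 13, 14, 15, 16, 23, 24, 32}, so |A + A| = 22. Thus K = 22/7. For comparison, the minimum possible |A + A| over all 7-element sets is 2·7 − 1 = 13 (so min K = 13/7), attained only by arithmetic progressions.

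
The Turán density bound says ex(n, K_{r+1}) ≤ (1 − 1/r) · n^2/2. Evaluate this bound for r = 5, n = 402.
Turán density bound = (4/5) · 402^2/2 = 323208/5 ≈ 64641.6

Turán's theorem: ex(n, K_{r+1}) is achieved by the complete r-partite Turán graph T(n, r) with parts as balanced as possible, and is at most (1 − 1/r) · n^2/2. For r = 5, n = 402: the density bound is (4/5) · 161604/2 = 323208/5 ≈ 64641.6. The integer-valued extremum is e(T(402, 5)) = 64641, which is strictly less than the density bound 323208/5 since 5 ∤ 402 (the parts of T(402, 5) cannot all be equal).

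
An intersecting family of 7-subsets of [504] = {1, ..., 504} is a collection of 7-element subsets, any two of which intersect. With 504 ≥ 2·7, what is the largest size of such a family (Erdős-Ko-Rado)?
max |F| = C(503, 6) = 21831160591675

The Erdős-Ko-Rado theorem states: for n ≥ 2k, an intersecting family of k-subsets of an n-element set has size at most C(n − 1, k − 1), with equality for 'star' families {A ⊆ [n] : |A| = k, i ∈ A} (fix an element i). For n = 504, k = 7: C(503, 6) = 21831160591675.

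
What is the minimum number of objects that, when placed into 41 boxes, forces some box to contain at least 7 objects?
n = (7 − 1)·41 + 1 = 247

By the generalised pigeonhole principle, to guarantee some box contains ≥ r objects we need more than (r − 1) · k objects total. Threshold: n = (r − 1) · k + 1. With r = 7 and k = 41: n = 6 · 41 + 1 = 246 + 1 = 247. For n = 246 = 6 · 41, we can put exactly 6 objects in every box, avoiding 7 in any single one — so 247 is tight.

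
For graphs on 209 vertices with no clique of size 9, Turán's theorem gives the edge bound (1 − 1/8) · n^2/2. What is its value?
Turán density bound = (7/8) · 209^2/2 = 305767/16 ≈ 19110.4375

Turán's theorem: ex(n, K_{r+1}) is achieved by the complete r-partite Turán graph T(n, r) with parts as balanced as possible, and is at most (1 − 1/r) · n^2/2. For r = 8, n = 209: the density bound is (7/8) · 43681/2 = 305767/16 ≈ 19110.4375. The integer-valued extremum is e(T(209, 8)) = 19110, which is strictly less than the density bound 305767/16 since 8 ∤ 209 (the parts of T(209, 8) cannot all be equal).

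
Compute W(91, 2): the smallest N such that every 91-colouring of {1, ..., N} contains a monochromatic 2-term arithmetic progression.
W(91, 2) = 91 + 1 = 92

A 2-term AP is any pair of integers, so a monochromatic 2-AP exists iff some colour is used at least twice. With 91 colours, the colouring i ↦ i on {1, ..., 91} uses each colour once, avoiding any monochromatic pair, so W(91, 2) > 91. For {1, ..., 92}, pigeonhole forces two integers of the same colour, which form a monochromatic 2-AP. Hence W(91, 2) = 92.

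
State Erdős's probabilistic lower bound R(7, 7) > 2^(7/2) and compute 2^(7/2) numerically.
2^(7/2) = 11.3137; so R(7, 7) > 11.3137

Colour each edge of K_n uniformly at random with red/blue. The expected number of monochromatic K_7 is C(n, 7) · 2 · 2^(−C(7,2)). If C(n, 7) · 2^(1 − C(7,2)) < 1, then with positive probability no monochromatic K_7 exists, so R(7, 7) > n. The standard estimate C(n, 7) ≤ n^7/7! shows this inequality holds whenever n ≤ 2^(7/2) (since 7! · 2^(C(7,2) − 1) > 2^(7^2/2) ≥ n^7). Hence R(7, 7) > 2^(7/2) = 11.3137.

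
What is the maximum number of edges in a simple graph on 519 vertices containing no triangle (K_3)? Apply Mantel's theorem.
ex(519, K_3) = ⌊519^2/4⌋ = 67340

Mantel (1907): a triangle-free graph on n vertices has at most ⌊n^2/4⌋ edges, with equality for the complete bipartite graph K_{⌊n/2⌋, ⌈n/2⌉}. For n = 519: ⌊519^2/4⌋ = ⌊269361/4⌋ = 67340. The extremal graph is K_{259, 260}, which has 259·260 = 67340 edges.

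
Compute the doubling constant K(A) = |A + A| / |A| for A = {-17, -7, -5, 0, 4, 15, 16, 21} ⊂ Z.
K = |A + A| / |A| = 32/8 = 4

Enumerate A + A = {a + b : a, b ∈ A}. With |A| = 8, there are |A|^2 = 64 ordered sum pairs; collecting distinct values, A + A = {-34, -24, -22, -17, -14, -13, -12, -10, -7, -5, -3, -2, -1, 0, 4, 8, 9, 10, 11, 14, 15, 16, 19, 20, 21, 25, 30, 31, 32, 36, 37, 42}, so |A + A| = 32. Thus K = 32/8 = 4. For comparison, the minimum possible |A + A| over all 8-element sets is 2·8 − 1 = 15 (so min K = 15/8), attained only by arithmetic progressions.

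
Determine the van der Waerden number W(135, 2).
W(135, 2) = 135 + 1 = 136

A 2-term AP is any pair of integers, so a monochromatic 2-AP exists iff some colour is used at least twice. With 135 colours, the colouring i ↦ i on {1, ..., 135} uses each colour once, avoiding any monochromatic pair, so W(135, 2) > 135. For {1, ..., 136}, pigeonhole forces two integers of the same colour, which form a monochromatic 2-AP. Hence W(135, 2) = 136.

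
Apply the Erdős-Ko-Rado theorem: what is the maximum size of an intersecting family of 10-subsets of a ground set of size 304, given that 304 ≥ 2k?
max |F| = C(303, 9) = 52617706925494425

Erdős-Ko-Rado (1961): when n ≥ 2k, max |F| = C(n−1, k−1). The bound is attained by the star {A : i ∈ A} for any fixed i ∈ [n]. Here C(304−1, 10−1) = C(303, 9) = 52617706925494425.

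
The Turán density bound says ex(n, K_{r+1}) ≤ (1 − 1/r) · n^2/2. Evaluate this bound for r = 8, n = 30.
Turán density bound = (7/8) · 30^2/2 = 1575/4 ≈ 393.75

Turán's theorem: ex(n, K_{r+1}) is achieved by the complete r-partite Turán graph T(n, r) with parts as balanced as possible, and is at most (1 − 1/r) · n^2/2. For r = 8, n = 30: the density bound is (7/8) · 900/2 = 1575/4 ≈ 393.75. The integer-valued extremum is e(T(30, 8)) = 393, which is strictly less than the density bound 1575/4 since 8 ∤ 30 (the parts of T(30, 8) cannot all be equal).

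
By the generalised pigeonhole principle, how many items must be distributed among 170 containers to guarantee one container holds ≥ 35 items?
n = (35 − 1)·170 + 1 = 5781

By the generalised pigeonhole principle, to guarantee some box contains ≥ r objects we need more than (r − 1) · k objects total. Threshold: n = (r − 1) · k + 1. With r = 35 and k = 170: n = 34 · 170 + 1 = 5780 + 1 = 5781. For n = 5780 = 34 · 170, we can put exactly 34 objects in every box, avoiding 35 in any single one — so 5781 is tight.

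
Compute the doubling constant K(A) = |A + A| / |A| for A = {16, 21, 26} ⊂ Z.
K = |A + A| / |A| = 5/3

Enumerate A + A = {a + b : a, b ∈ A}. With |A| = 3, there are |A|^2 = 9 ordered sum pairs; collecting distinct values, A + A = {32, 37, 42, 47, 52}, so |A + A| = 5. Thus K = 5/3. Here |A + A| = 2|A| − 1 = 5, the minimum possible — so K = 5/3 is minimal, which holds iff A is an arithmetic progression.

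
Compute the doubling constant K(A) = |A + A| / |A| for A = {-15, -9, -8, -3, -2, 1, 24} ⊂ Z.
K = |A + A| / |A| = 25/7

Enumerate A + A = {a + b : a, b ∈ A}. With |A| = 7, there are |A|^2 = 49 ordered sum pairs; collecting distinct values, A + A = {-30, -24, -23, -18, -17, -16, -14, -12, -11, -10, -8, -7, -6, -5, -4, -2, -1, 2, 9, 15, 16, 21, 22, 25, 48}, so |A + A| = 25. Thus K = 25/7. For comparison, the minimum possible |A + A| over all 7-element sets is 2·7 − 1 = 13 (so min K = 13/7), attained only by arithmetic progressions.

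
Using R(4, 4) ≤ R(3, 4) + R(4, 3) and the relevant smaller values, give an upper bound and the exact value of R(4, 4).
R(4, 4) ≤ R(3, 4) + R(4, 3) = 9 + 9 = 18; exact value R(4, 4) = 18.

The Erdős–Szekeres recurrence R(r, s) ≤ R(r−1, s) + R(r, s−1) applied to (r, s) = (4, 4) gives
  R(4, 4) ≤ R(3, 4) + R(4, 3) = 9 + 9 = 18.
(Recall R(2, k) = k and R is symmetric.) Here the recurrence bound is tight: a matching lower-bound construction on K_{17} shows R(4, 4) > 17, so R(4, 4) = 18 exactly.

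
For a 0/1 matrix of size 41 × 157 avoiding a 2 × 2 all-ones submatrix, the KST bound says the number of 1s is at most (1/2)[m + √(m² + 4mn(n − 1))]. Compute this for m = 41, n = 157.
z(41, 157; 2, 2) ≤ (1/2)[41 + √(41² + 4·41·157·156)] = (1/2)[41 + √4018369] = 1022.7935

Kővári–Sós–Turán: let r_1, ..., r_41 be the row sums and z = Σ r_i the total number of 1s. Each pair of columns can share at most one row with both entries 1 (else a 2×2 all-ones block appears), so Σ_i C(r_i, 2) ≤ C(157, 2) = 12246. By convexity Σ_i C(r_i, 2) ≥ 41·C(z/41, 2) = z(z − 41)/(2·41), giving z² − 41z − 41·157·156 ≤ 0 and hence z ≤ (1/2)[41 + √(1681 + 4·1004172)] = (1/2)[41 + √4018369] ≈ (1/2)(41 + 2004.587) = 1022.7935.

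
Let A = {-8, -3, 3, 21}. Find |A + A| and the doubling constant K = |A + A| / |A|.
K = |A + A| / |A| = 10/4 = 5/2

Enumerate A + A = {a + b : a, b ∈ A}. With |A| = 4, there are |A|^2 = 16 ordered sum pairs; collecting distinct values, A + A = {-16, -11, -6, -5, 0, 6, 13, 18, 24, 42}, so |A + A| = 10. Thus K = 10/4 = 5/2. For comparison, the minimum possible |A + A| over all 4-element sets is 2·4 − 1 = 7 (so min K = 7/4), attained only by arithmetic progressions.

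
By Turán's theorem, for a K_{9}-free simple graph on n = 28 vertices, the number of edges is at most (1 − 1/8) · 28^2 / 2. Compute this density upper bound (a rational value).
Turán density bound = (7/8) · 28^2/2 = 343

Turán's theorem: ex(n, K_{r+1}) is achieved by the complete r-partite Turán graph T(n, r) with parts as balanced as possible, and is at most (1 − 1/r) · n^2/2. For r = 8, n = 28: the density bound is (7/8) · 784/2 = 343. The integer-valued extremum is e(T(28, 8)) = 342, which is strictly less than the density bound 343 since 8 ∤ 28 (the parts of T(28, 8) cannot all be equal).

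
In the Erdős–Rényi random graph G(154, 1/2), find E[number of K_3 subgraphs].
E[# K_3] = C(154, 3) · (1/2)^C(3, 2) = 596904 / 2^3 = 74613

For each 3-subset S of vertices (there are C(154, 3) = 596904 such S), let X_S = 1 if S induces a K_3 (all C(3, 2) = 3 edges present). Then P(X_S = 1) = (1/2)^3 = 1/8. By linearity of expectation, E[# K_3] = C(154, 3) · (1/2)^3 = 596904 / 8 = 74613.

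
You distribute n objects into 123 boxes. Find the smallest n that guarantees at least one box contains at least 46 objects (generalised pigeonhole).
n = (46 − 1)·123 + 1 = 5536

By the generalised pigeonhole principle, to guarantee some box contains ≥ r objects we need more than (r − 1) · k objects total. Threshold: n = (r − 1) · k + 1. With r = 46 and k = 123: n = 45 · 123 + 1 = 5535 + 1 = 5536. For n = 5535 = 45 · 123, we can put exactly 45 objects in every box, avoiding 46 in any single one — so 5536 is tight.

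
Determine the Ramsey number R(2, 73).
R(2, 73) = 73

R(2, k) = k for all k ≥ 2: in a 2-colouring of K_k, either some edge is red (a red K_2) or all edges are blue (a blue K_k). And K_{72} coloured all-blue has no blue K_73, so R(2, 73) > 72. Hence R(2, 73) = 73.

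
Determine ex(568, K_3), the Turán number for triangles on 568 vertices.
ex(568, K_3) = ⌊568^2/4⌋ = 80656

Mantel (1907): a triangle-free graph on n vertices has at most ⌊n^2/4⌋ edges, with equality for the complete bipartite graph K_{⌊n/2⌋, ⌈n/2⌉}. For n = 568: ⌊568^2/4⌋ = ⌊322624/4⌋ = 80656. The extremal graph is K_{284, 284}, which has 284·284 = 80656 edges.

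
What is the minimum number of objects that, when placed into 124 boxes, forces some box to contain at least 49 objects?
n = (49 − 1)·124 + 1 = 5953

By the generalised pigeonhole principle, to guarantee some box contains ≥ r objects we need more than (r − 1) · k objects total. Threshold: n = (r − 1) · k + 1. With r = 49 and k = 124: n = 48 · 124 + 1 = 5952 + 1 = 5953. For n = 5952 = 48 · 124, we can put exactly 48 objects in every box, avoiding 49 in any single one — so 5953 is tight.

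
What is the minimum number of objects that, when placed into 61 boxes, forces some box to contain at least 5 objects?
n = (5 − 1)·61 + 1 = 245

By the generalised pigeonhole principle, to guarantee some box contains ≥ r objects we need more than (r − 1) · k objects total. Threshold: n = (r − 1) · k + 1. With r = 5 and k = 61: n = 4 · 61 + 1 = 244 + 1 = 245. For n = 244 = 4 · 61, we can put exactly 4 objects in every box, avoiding 5 in any single one — so 245 is tight.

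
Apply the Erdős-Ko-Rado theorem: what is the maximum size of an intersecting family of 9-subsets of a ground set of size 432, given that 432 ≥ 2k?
max |F| = C(431, 8) = 27664226025725575

The Erdős-Ko-Rado theorem states: for n ≥ 2k, an intersecting family of k-subsets of an n-element set has size at most C(n − 1, k − 1), with equality for 'star' families {A ⊆ [n] : |A| = k, i ∈ A} (fix an element i). For n = 432, k = 9: C(431, 8) = 27664226025725575.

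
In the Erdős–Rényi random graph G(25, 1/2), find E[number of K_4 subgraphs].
E[# K_4] = C(25, 4) · (1/2)^C(4, 2) = 12650 / 2^6 = 6325/32 = 197.65625

For each 4-subset S of vertices (there are C(25, 4) = 12650 such S), let X_S = 1 if S induces a K_4 (all C(4, 2) = 6 edges present). Then P(X_S = 1) = (1/2)^6 = 1/64. By linearity of expectation, E[# K_4] = C(25, 4) · (1/2)^6 = 12650 / 64 = 6325/32 = 197.65625.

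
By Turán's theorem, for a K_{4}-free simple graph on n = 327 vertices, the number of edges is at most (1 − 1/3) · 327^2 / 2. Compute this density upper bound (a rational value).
Turán density bound = (2/3) · 327^2/2 = 35643

Turán's theorem: ex(n, K_{r+1}) is achieved by the complete r-partite Turán graph T(n, r) with parts as balanced as possible, and is at most (1 − 1/r) · n^2/2. For r = 3, n = 327: the density bound is (2/3) · 106929/2 = 35643. Since 3 ∣ 327, the Turán graph T(327, 3) has parts of equal size 109, and its edge count e(T(327, 3)) = 35643 attains the density bound exactly.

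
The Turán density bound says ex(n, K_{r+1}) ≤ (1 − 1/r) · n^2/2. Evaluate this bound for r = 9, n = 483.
Turán density bound = (8/9) · 483^2/2 = 103684

Turán's theorem: ex(n, K_{r+1}) is achieved by the complete r-partite Turán graph T(n, r) with parts as balanced as possible, and is at most (1 − 1/r) · n^2/2. For r = 9, n = 483: the density bound is (8/9) · 233289/2 = 103684. The integer-valued extremum is e(T(483, 9)) = 103683, which is strictly less than the density bound 103684 since 9 ∤ 483 (the parts of T(483, 9) cannot all be equal).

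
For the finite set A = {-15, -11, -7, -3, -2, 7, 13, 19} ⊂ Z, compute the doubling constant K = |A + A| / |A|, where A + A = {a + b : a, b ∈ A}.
K = |A + A| / |A| = 30/8 = 15/4

Enumerate A + A = {a + b : a, b ∈ A}. With |A| = 8, there are |A|^2 = 64 ordered sum pairs; collecting distinct values, A + A = {-30, -26, -22, -18, -17, -14, -13, -10, -9, -8, -6, -5, -4, -2, 0, 2, 4, 5, 6, 8, 10, 11, 12, 14, 16, 17, 20, 26, 32, 38}, so |A + A| = 30. Thus K = 30/8 = 15/4. For comparison, the minimum possible |A + A| over all 8-element sets is 2·8 − 1 = 15 (so min K = 15/8), attained only by arithmetic progressions.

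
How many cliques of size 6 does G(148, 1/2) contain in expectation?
E[# K_6] = C(148, 6) · (1/2)^C(6, 2) = 13172431272 / 2^15 = 1646553909/4096 ≈ 401990.700439

For each 6-subset S of vertices (there are C(148, 6) = 13172431272 such S), let X_S = 1 if S induces a K_6 (all C(6, 2) = 15 edges present). Then P(X_S = 1) = (1/2)^15 = 1/32768. By linearity of expectation, E[# K_6] = C(148, 6) · (1/2)^15 = 13172431272 / 32768 = 1646553909/4096 ≈ 401990.700439.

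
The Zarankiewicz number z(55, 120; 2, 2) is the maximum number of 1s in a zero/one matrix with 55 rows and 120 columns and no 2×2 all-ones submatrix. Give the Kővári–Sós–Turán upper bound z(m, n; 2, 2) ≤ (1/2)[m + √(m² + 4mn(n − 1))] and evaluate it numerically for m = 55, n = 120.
z(55, 120; 2, 2) ≤ (1/2)[55 + √(55² + 4·55·120·119)] = (1/2)[55 + √3144625] = 914.1545

Kővári–Sós–Turán: let r_1, ..., r_55 be the row sums and z = Σ r_i the total number of 1s. Each pair of columns can share at most one row with both entries 1 (else a 2×2 all-ones block appears), so Σ_i C(r_i, 2) ≤ C(120, 2) = 7140. By convexity Σ_i C(r_i, 2) ≥ 55·C(z/55, 2) = z(z − 55)/(2·55), giving z² − 55z − 55·120·119 ≤ 0 and hence z ≤ (1/2)[55 + √(3025 + 4·785400)] = (1/2)[55 + √3144625] ≈ (1/2)(55 + 1773.3091) = 914.1545.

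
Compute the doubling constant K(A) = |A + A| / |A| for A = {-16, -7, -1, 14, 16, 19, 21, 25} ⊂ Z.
K = |A + A| / |A| = 32/8 = 4

Enumerate A + A = {a + b : a, b ∈ A}. With |A| = 8, there are |A|^2 = 64 ordered sum pairs; collecting distinct values, A + A = {-32, -23, -17, -14, -8, -2, 0, 3, 5, 7, 9, 12, 13, 14, 15, 18, 20, 24, 28, 30, 32, 33, 35, 37, 38, 39, 40, 41, 42, 44, 46, 50}, so |A + A| = 32. Thus K = 32/8 = 4. For comparison, the minimum possible |A + A| over all 8-element sets is 2·8 − 1 = 15 (so min K = 15/8), attained only by arithmetic progressions.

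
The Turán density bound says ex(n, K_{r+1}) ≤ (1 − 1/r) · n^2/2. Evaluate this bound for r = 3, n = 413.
Turán density bound = (2/3) · 413^2/2 = 170569/3 ≈ 56856.3333

Turán's theorem: ex(n, K_{r+1}) is achieved by the complete r-partite Turán graph T(n, r) with parts as balanced as possible, and is at most (1 − 1/r) · n^2/2. For r = 3, n = 413: the density bound is (2/3) · 170569/2 = 170569/3 ≈ 56856.3333. The integer-valued extremum is e(T(413, 3)) = 56856, which is strictly less than the density bound 170569/3 since 3 ∤ 413 (the parts of T(413, 3) cannot all be equal).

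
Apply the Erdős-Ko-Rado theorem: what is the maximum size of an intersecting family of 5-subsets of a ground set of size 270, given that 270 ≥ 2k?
max |F| = C(269, 4) = 213338251

The Erdős-Ko-Rado theorem states: for n ≥ 2k, an intersecting family of k-subsets of an n-element set has size at most C(n − 1, k − 1), with equality for 'star' families {A ⊆ [n] : |A| = k, i ∈ A} (fix an element i). For n = 270, k = 5: C(269, 4) = 213338251.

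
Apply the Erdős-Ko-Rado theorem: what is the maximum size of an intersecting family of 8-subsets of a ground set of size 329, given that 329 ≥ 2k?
max |F| = C(328, 7) = 75979323992520

Erdős-Ko-Rado (1961): when n ≥ 2k, max |F| = C(n−1, k−1). The bound is attained by the star {A : i ∈ A} for any fixed i ∈ [n]. Here C(329−1, 8−1) = C(328, 7) = 75979323992520.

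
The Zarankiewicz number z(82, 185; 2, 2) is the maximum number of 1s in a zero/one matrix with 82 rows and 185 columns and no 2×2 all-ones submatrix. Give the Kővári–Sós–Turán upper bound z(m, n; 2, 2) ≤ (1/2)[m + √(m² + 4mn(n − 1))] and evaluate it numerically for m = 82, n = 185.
z(82, 185; 2, 2) ≤ (1/2)[82 + √(82² + 4·82·185·184)] = (1/2)[82 + √11171844] = 1712.2154

Kővári–Sós–Turán: let r_1, ..., r_82 be the row sums and z = Σ r_i the total number of 1s. Each pair of columns can share at most one row with both entries 1 (else a 2×2 all-ones block appears), so Σ_i C(r_i, 2) ≤ C(185, 2) = 17020. By convexity Σ_i C(r_i, 2) ≥ 82·C(z/82, 2) = z(z − 82)/(2·82), giving z² − 82z − 82·185·184 ≤ 0 and hence z ≤ (1/2)[82 + √(6724 + 4·2791280)] = (1/2)[82 + √11171844] ≈ (1/2)(82 + 3342.4309) = 1712.2154.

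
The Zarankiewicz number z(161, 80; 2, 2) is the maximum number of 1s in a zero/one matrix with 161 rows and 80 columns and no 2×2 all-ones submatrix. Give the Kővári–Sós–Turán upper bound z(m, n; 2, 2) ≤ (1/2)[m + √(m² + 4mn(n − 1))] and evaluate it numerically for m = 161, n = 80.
z(161, 80; 2, 2) ≤ (1/2)[161 + √(161² + 4·161·80·79)] = (1/2)[161 + √4096001] = 1092.429

Kővári–Sós–Turán: let r_1, ..., r_161 be the row sums and z = Σ r_i the total number of 1s. Each pair of columns can share at most one row with both entries 1 (else a 2×2 all-ones block appears), so Σ_i C(r_i, 2) ≤ C(80, 2) = 3160. By convexity Σ_i C(r_i, 2) ≥ 161·C(z/161, 2) = z(z − 161)/(2·161), giving z² − 161z − 161·80·79 ≤ 0 and hence z ≤ (1/2)[161 + √(25921 + 4·1017520)] = (1/2)[161 + √4096001] ≈ (1/2)(161 + 2023.8579) = 1092.429.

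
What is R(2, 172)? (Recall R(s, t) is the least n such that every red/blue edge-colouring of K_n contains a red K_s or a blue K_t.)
R(2, 172) = 172

R(2, k) = k for all k ≥ 2: in a 2-colouring of K_k, either some edge is red (a red K_2) or all edges are blue (a blue K_k). And K_{171} coloured all-blue has no blue K_172, so R(2, 172) > 171. Hence R(2, 172) = 172.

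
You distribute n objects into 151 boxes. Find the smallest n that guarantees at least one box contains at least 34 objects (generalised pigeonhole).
n = (34 − 1)·151 + 1 = 4984

By the generalised pigeonhole principle, to guarantee some box contains ≥ r objects we need more than (r − 1) · k objects total. Threshold: n = (r − 1) · k + 1. With r = 34 and k = 151: n = 33 · 151 + 1 = 4983 + 1 = 4984. For n = 4983 = 33 · 151, we can put exactly 33 objects in every box, avoiding 34 in any single one — so 4984 is tight.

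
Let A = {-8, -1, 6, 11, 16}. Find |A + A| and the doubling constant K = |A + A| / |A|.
K = |A + A| / |A| = 13/5

Enumerate A + A = {a + b : a, b ∈ A}. With |A| = 5, there are |A|^2 = 25 ordered sum pairs; collecting distinct values, A + A = {-16, -9, -2, 3, 5, 8, 10, 12, 15, 17, 22, 27, 32}, so |A + A| = 13. Thus K = 13/5. For comparison, the minimum possible |A + A| over all 5-element sets is 2·5 − 1 = 9 (so min K = 9/5), attained only by arithmetic progressions.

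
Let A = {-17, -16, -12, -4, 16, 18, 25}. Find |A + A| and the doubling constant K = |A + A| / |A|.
K = |A + A| / |A| = 28/7 = 4

Enumerate A + A = {a + b : a, b ∈ A}. With |A| = 7, there are |A|^2 = 49 ordered sum pairs; collecting distinct values, A + A = {-34, -33, -32, -29, -28, -24, -21, -20, -16, -8, -1, 0, 1, 2, 4, 6, 8, 9, 12, 13, 14, 21, 32, 34, 36, 41, 43, 50}, so |A + A| = 28. Thus K = 28/7 = 4. For comparison, the minimum possible |A + A| over all 7-element sets is 2·7 − 1 = 13 (so min K = 13/7), attained only by arithmetic progressions.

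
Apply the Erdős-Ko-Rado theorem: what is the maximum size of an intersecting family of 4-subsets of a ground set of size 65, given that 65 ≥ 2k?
max |F| = C(64, 3) = 41664

Erdős-Ko-Rado (1961): when n ≥ 2k, max |F| = C(n−1, k−1). The bound is attained by the star {A : i ∈ A} for any fixed i ∈ [n]. Here C(65−1, 4−1) = C(64, 3) = 41664.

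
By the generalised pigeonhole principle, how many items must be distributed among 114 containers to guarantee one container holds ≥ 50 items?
n = (50 − 1)·114 + 1 = 5587

By the generalised pigeonhole principle, to guarantee some box contains ≥ r objects we need more than (r − 1) · k objects total. Threshold: n = (r − 1) · k + 1. With r = 50 and k = 114: n = 49 · 114 + 1 = 5586 + 1 = 5587. For n = 5586 = 49 · 114, we can put exactly 49 objects in every box, avoiding 50 in any single one — so 5587 is tight.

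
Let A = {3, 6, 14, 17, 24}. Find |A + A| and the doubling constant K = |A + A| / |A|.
K = |A + A| / |A| = 14/5

Enumerate A + A = {a + b : a, b ∈ A}. With |A| = 5, there are |A|^2 = 25 ordered sum pairs; collecting distinct values, A + A = {6, 9, 12, 17, 20, 23, 27, 28, 30, 31, 34, 38, 41, 48}, so |A + A| = 14. Thus K = 14/5. For comparison, the minimum possible |A + A| over all 5-element sets is 2·5 − 1 = 9 (so min K = 9/5), attained only by arithmetic progressions.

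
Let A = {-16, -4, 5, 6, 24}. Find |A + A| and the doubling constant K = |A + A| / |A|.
K = |A + A| / |A| = 15/5 = 3

Enumerate A + A = {a + b : a, b ∈ A}. With |A| = 5, there are |A|^2 = 25 ordered sum pairs; collecting distinct values, A + A = {-32, -20, -11, -10, -8, 1, 2, 8, 10, 11, 12, 20, 29, 30, 48}, so |A + A| = 15. Thus K = 15/5 = 3. For comparison, the minimum possible |A + A| over all 5-element sets is 2·5 − 1 = 9 (so min K = 9/5), attained only by arithmetic progressions.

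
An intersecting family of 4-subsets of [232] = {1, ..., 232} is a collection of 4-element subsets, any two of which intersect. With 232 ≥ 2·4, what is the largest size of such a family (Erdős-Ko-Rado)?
max |F| = C(231, 3) = 2027795

Erdős-Ko-Rado (1961): when n ≥ 2k, max |F| = C(n−1, k−1). The bound is attained by the star {A : i ∈ A} for any fixed i ∈ [n]. Here C(232−1, 4−1) = C(231, 3) = 2027795.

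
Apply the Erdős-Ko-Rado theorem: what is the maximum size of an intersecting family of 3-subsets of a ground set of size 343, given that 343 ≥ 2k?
max |F| = C(342, 2) = 58311

The Erdős-Ko-Rado theorem states: for n ≥ 2k, an intersecting family of k-subsets of an n-element set has size at most C(n − 1, k − 1), with equality for 'star' families {A ⊆ [n] : |A| = k, i ∈ A} (fix an element i). For n = 343, k = 3: C(342, 2) = 58311.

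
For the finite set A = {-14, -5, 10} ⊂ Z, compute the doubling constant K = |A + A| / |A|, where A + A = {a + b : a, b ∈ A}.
K = |A + A| / |A| = 6/3 = 2

Enumerate A + A = {a + b : a, b ∈ A}. With |A| = 3, there are |A|^2 = 9 ordered sum pairs; collecting distinct values, A + A = {-28, -19, -10, -4, 5, 20}, so |A + A| = 6. Thus K = 6/3 = 2. For comparison, the minimum possible |A + A| over all 3-element sets is 2·3 − 1 = 5 (so min K = 5/3), attained only by arithmetic progressions.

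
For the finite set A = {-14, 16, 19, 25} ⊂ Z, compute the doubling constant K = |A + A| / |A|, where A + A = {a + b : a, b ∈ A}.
K = |A + A| / |A| = 10/4 = 5/2

Enumerate A + A = {a + b : a, b ∈ A}. With |A| = 4, there are |A|^2 = 16 ordered sum pairs; collecting distinct values, A + A = {-28, 2, 5, 11, 32, 35, 38, 41, 44, 50}, so |A + A| = 10. Thus K = 10/4 = 5/2. For comparison, the minimum possible |A + A| over all 4-element sets is 2·4 − 1 = 7 (so min K = 7/4), attained only by arithmetic progressions.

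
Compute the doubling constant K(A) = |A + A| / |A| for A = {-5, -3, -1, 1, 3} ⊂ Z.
K = |A + A| / |A| = 9/5

Enumerate A + A = {a + b : a, b ∈ A}. With |A| = 5, there are |A|^2 = 25 ordered sum pairs; collecting distinct values, A + A = {-10, -8, -6, -4, -2, 0, 2, 4, 6}, so |A + A| = 9. Thus K = 9/5. Here |A + A| = 2|A| − 1 = 9, the minimum possible — so K = 9/5 is minimal, which holds iff A is an arithmetic progression.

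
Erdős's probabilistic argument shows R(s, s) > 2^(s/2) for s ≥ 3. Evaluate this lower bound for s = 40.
2^(40/2) = 1048576; so R(40, 40) > 1048576

Colour each edge of K_n uniformly at random with red/blue. The expected number of monochromatic K_40 is C(n, 40) · 2 · 2^(−C(40,2)). If C(n, 40) · 2^(1 − C(40,2)) < 1, then with positive probability no monochromatic K_40 exists, so R(40, 40) > n. The standard estimate C(n, 40) ≤ n^40/40! shows this inequality holds whenever n ≤ 2^(40/2) (since 40! · 2^(C(40,2) − 1) > 2^(40^2/2) ≥ n^40). Hence R(40, 40) > 2^(40/2) = 1048576.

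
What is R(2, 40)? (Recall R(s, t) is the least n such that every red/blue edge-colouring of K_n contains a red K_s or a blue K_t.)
R(2, 40) = 40

R(2, k) = k for all k ≥ 2: in a 2-colouring of K_k, either some edge is red (a red K_2) or all edges are blue (a blue K_k). And K_{39} coloured all-blue has no blue K_40, so R(2, 40) > 39. Hence R(2, 40) = 40.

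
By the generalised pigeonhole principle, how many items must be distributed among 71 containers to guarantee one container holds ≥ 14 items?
n = (14 − 1)·71 + 1 = 924

By the generalised pigeonhole principle, to guarantee some box contains ≥ r objects we need more than (r − 1) · k objects total. Threshold: n = (r − 1) · k + 1. With r = 14 and k = 71: n = 13 · 71 + 1 = 923 + 1 = 924. For n = 923 = 13 · 71, we can put exactly 13 objects in every box, avoiding 14 in any single one — so 924 is tight.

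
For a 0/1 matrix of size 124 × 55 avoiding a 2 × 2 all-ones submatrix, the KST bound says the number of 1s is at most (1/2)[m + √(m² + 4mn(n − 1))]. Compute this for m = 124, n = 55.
z(124, 55; 2, 2) ≤ (1/2)[124 + √(124² + 4·124·55·54)] = (1/2)[124 + √1488496] = 672.0197

Kővári–Sós–Turán: let r_1, ..., r_124 be the row sums and z = Σ r_i the total number of 1s. Each pair of columns can share at most one row with both entries 1 (else a 2×2 all-ones block appears), so Σ_i C(r_i, 2) ≤ C(55, 2) = 1485. By convexity Σ_i C(r_i, 2) ≥ 124·C(z/124, 2) = z(z − 124)/(2·124), giving z² − 124z − 124·55·54 ≤ 0 and hence z ≤ (1/2)[124 + √(15376 + 4·368280)] = (1/2)[124 + √1488496] ≈ (1/2)(124 + 1220.0393) = 672.0197.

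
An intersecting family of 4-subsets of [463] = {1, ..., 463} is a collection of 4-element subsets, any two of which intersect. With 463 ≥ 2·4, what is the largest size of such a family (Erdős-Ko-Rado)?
max |F| = C(462, 3) = 16328620

The Erdős-Ko-Rado theorem states: for n ≥ 2k, an intersecting family of k-subsets of an n-element set has size at most C(n − 1, k − 1), with equality for 'star' families {A ⊆ [n] : |A| = k, i ∈ A} (fix an element i). For n = 463, k = 4: C(462, 3) = 16328620.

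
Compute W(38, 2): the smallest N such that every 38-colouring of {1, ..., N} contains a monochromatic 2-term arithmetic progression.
W(38, 2) = 38 + 1 = 39

A 2-term AP is any pair of integers, so a monochromatic 2-AP exists iff some colour is used at least twice. With 38 colours, the colouring i ↦ i on {1, ..., 38} uses each colour once, avoiding any monochromatic pair, so W(38, 2) > 38. For {1, ..., 39}, pigeonhole forces two integers of the same colour, which form a monochromatic 2-AP. Hence W(38, 2) = 39.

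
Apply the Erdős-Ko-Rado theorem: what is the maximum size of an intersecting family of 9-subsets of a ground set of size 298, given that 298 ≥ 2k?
max |F| = C(297, 8) = 1365332543512245

Erdős-Ko-Rado (1961): when n ≥ 2k, max |F| = C(n−1, k−1). The bound is attained by the star {A : i ∈ A} for any fixed i ∈ [n]. Here C(298−1, 9−1) = C(297, 8) = 1365332543512245.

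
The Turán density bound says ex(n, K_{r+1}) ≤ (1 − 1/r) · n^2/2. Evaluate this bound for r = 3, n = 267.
Turán density bound = (2/3) · 267^2/2 = 23763

Turán's theorem: ex(n, K_{r+1}) is achieved by the complete r-partite Turán graph T(n, r) with parts as balanced as possible, and is at most (1 − 1/r) · n^2/2. For r = 3, n = 267: the density bound is (2/3) · 71289/2 = 23763. Since 3 ∣ 267, the Turán graph T(267, 3) has parts of equal size 89, and its edge count e(T(267, 3)) = 23763 attains the density bound exactly.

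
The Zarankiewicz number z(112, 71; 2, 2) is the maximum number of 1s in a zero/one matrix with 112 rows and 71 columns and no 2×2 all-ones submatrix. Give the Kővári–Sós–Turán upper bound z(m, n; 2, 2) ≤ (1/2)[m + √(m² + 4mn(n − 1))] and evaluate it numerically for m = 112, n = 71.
z(112, 71; 2, 2) ≤ (1/2)[112 + √(112² + 4·112·71·70)] = (1/2)[112 + √2239104] = 804.1818

Kővári–Sós–Turán: let r_1, ..., r_112 be the row sums and z = Σ r_i the total number of 1s. Each pair of columns can share at most one row with both entries 1 (else a 2×2 all-ones block appears), so Σ_i C(r_i, 2) ≤ C(71, 2) = 2485. By convexity Σ_i C(r_i, 2) ≥ 112·C(z/112, 2) = z(z − 112)/(2·112), giving z² − 112z − 112·71·70 ≤ 0 and hence z ≤ (1/2)[112 + √(12544 + 4·556640)] = (1/2)[112 + √2239104] ≈ (1/2)(112 + 1496.3636) = 804.1818.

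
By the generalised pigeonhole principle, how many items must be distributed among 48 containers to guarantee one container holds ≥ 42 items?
n = (42 − 1)·48 + 1 = 1969

By the generalised pigeonhole principle, to guarantee some box contains ≥ r objects we need more than (r − 1) · k objects total. Threshold: n = (r − 1) · k + 1. With r = 42 and k = 48: n = 41 · 48 + 1 = 1968 + 1 = 1969. For n = 1968 = 41 · 48, we can put exactly 41 objects in every box, avoiding 42 in any single one — so 1969 is tight.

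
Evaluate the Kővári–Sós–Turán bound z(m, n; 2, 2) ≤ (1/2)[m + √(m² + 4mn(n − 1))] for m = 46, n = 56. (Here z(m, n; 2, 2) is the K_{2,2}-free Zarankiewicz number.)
z(46, 56; 2, 2) ≤ (1/2)[46 + √(46² + 4·46·56·55)] = (1/2)[46 + √568836] = 400.1061

Kővári–Sós–Turán: let r_1, ..., r_46 be the row sums and z = Σ r_i the total number of 1s. Each pair of columns can share at most one row with both entries 1 (else a 2×2 all-ones block appears), so Σ_i C(r_i, 2) ≤ C(56, 2) = 1540. By convexity Σ_i C(r_i, 2) ≥ 46·C(z/46, 2) = z(z − 46)/(2·46), giving z² − 46z − 46·56·55 ≤ 0 and hence z ≤ (1/2)[46 + √(2116 + 4·141680)] = (1/2)[46 + √568836] ≈ (1/2)(46 + 754.2122) = 400.1061.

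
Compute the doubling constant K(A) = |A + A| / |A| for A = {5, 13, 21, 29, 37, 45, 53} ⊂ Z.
K = |A + A| / |A| = 13/7

Enumerate A + A = {a + b : a, b ∈ A}. With |A| = 7, there are |A|^2 = 49 ordered sum pairs; collecting distinct values, A + A = {10, 18, 26, 34, 42, 50, 58, 66, 74, 82, 90, 98, 106}, so |A + A| = 13. Thus K = 13/7. Here |A + A| = 2|A| − 1 = 13, the minimum possible — so K = 13/7 is minimal, which holds iff A is an arithmetic progression.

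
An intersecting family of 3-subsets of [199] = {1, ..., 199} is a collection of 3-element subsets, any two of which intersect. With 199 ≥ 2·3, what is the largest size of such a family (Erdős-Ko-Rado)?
max |F| = C(198, 2) = 19503

The Erdős-Ko-Rado theorem states: for n ≥ 2k, an intersecting family of k-subsets of an n-element set has size at most C(n − 1, k − 1), with equality for 'star' families {A ⊆ [n] : |A| = k, i ∈ A} (fix an element i). For n = 199, k = 3: C(198, 2) = 19503.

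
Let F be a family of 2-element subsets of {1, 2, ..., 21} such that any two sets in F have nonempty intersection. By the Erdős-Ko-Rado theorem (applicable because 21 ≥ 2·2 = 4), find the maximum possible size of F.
max |F| = C(20, 1) = 20

The Erdős-Ko-Rado theorem states: for n ≥ 2k, an intersecting family of k-subsets of an n-element set has size at most C(n − 1, k − 1), with equality for 'star' families {A ⊆ [n] : |A| = k, i ∈ A} (fix an element i). For n = 21, k = 2: C(20, 1) = 20.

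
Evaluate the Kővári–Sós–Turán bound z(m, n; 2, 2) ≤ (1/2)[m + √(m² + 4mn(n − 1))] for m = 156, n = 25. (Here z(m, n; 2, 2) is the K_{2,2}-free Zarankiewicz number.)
z(156, 25; 2, 2) ≤ (1/2)[156 + √(156² + 4·156·25·24)] = (1/2)[156 + √398736] = 393.7277

Kővári–Sós–Turán: let r_1, ..., r_156 be the row sums and z = Σ r_i the total number of 1s. Each pair of columns can share at most one row with both entries 1 (else a 2×2 all-ones block appears), so Σ_i C(r_i, 2) ≤ C(25, 2) = 300. By convexity Σ_i C(r_i, 2) ≥ 156·C(z/156, 2) = z(z − 156)/(2·156), giving z² − 156z − 156·25·24 ≤ 0 and hence z ≤ (1/2)[156 + √(24336 + 4·93600)] = (1/2)[156 + √398736] ≈ (1/2)(156 + 631.4555) = 393.7277.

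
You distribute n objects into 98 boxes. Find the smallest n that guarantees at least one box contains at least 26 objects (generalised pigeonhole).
n = (26 − 1)·98 + 1 = 2451

By the generalised pigeonhole principle, to guarantee some box contains ≥ r objects we need more than (r − 1) · k objects total. Threshold: n = (r − 1) · k + 1. With r = 26 and k = 98: n = 25 · 98 + 1 = 2450 + 1 = 2451. For n = 2450 = 25 · 98, we can put exactly 25 objects in every box, avoiding 26 in any single one — so 2451 is tight.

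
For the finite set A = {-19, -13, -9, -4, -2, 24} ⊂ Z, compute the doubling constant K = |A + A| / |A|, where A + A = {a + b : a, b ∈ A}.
K = |A + A| / |A| = 21/6 = 7/2

Enumerate A + A = {a + b : a, b ∈ A}. With |A| = 6, there are |A|^2 = 36 ordered sum pairs; collecting distinct values, A + A = {-38, -32, -28, -26, -23, -22, -21, -18, -17, -15, -13, -11, -8, -6, -4, 5, 11, 15, 20, 22, 48}, so |A + A| = 21. Thus K = 21/6 = 7/2. For comparison, the minimum possible |A + A| over all 6-element sets is 2·6 − 1 = 11 (so min K = 11/6), attained only by arithmetic progressions.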